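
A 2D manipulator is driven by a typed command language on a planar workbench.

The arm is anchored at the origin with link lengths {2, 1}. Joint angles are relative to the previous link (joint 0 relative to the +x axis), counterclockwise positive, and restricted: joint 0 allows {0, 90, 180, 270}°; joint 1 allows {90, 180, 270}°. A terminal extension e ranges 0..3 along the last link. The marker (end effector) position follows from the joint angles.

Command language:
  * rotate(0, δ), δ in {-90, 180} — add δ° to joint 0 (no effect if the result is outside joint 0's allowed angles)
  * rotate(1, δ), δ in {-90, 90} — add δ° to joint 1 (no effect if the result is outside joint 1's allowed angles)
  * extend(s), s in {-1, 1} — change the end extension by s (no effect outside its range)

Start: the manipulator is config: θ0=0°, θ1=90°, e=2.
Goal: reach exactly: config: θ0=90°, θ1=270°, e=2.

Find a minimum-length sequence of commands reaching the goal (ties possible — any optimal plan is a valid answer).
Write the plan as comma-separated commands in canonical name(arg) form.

begin: config: θ0=0°, θ1=90°, e=2
1. rotate(1, 90) → config: θ0=0°, θ1=180°, e=2
2. rotate(1, 90) → config: θ0=0°, θ1=270°, e=2
3. rotate(0, 180) → config: θ0=180°, θ1=270°, e=2
4. rotate(0, -90) → config: θ0=90°, θ1=270°, e=2
nothing shorter than 4 reaches the goal.

rotate(1, 90), rotate(1, 90), rotate(0, 180), rotate(0, -90)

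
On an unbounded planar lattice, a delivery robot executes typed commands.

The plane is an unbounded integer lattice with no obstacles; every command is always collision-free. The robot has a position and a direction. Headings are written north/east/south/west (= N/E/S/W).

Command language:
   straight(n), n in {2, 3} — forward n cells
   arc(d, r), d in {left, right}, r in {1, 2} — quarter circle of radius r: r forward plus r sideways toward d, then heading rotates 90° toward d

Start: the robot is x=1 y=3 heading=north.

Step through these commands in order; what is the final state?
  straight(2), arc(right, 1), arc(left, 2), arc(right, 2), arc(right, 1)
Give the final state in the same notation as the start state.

x=7 y=9 heading=south

start: x=1 y=3 heading=north
1. straight(2) → x=1 y=5 heading=north
2. arc(right, 1) → x=2 y=6 heading=east
3. arc(left, 2) → x=4 y=8 heading=north
4. arc(right, 2) → x=6 y=10 heading=east
5. arc(right, 1) → x=7 y=9 heading=south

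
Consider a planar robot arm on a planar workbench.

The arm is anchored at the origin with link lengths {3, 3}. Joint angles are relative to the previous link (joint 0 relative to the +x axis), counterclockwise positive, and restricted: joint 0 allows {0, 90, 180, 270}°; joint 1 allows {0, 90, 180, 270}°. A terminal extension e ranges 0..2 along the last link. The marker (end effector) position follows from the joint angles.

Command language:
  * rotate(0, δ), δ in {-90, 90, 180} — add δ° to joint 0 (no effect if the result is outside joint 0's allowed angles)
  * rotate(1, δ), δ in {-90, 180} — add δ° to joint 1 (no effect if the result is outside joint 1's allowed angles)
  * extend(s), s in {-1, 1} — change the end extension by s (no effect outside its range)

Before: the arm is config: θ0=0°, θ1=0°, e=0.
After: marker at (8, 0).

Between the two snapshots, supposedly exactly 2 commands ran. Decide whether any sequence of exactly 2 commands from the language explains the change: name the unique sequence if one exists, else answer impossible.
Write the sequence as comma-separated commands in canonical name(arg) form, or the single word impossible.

start: config: θ0=0°, θ1=0°, e=0
1. extend(1) → config: θ0=0°, θ1=0°, e=1
2. extend(1) → config: θ0=0°, θ1=0°, e=2
uniquely the one of 49 2-step routes that fits.

extend(1), extend(1)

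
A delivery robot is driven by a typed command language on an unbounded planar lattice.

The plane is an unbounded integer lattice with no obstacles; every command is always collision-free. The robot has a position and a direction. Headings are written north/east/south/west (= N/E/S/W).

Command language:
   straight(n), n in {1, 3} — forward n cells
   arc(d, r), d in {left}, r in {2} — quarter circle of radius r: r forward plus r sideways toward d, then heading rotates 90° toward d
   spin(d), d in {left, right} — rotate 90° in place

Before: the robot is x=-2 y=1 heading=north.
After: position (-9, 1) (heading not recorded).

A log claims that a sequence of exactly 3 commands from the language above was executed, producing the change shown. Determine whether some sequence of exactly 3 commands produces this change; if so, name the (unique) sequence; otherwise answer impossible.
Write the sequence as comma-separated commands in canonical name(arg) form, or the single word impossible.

begin: x=-2 y=1 heading=north
t=1 arc(left, 2) ⇒ x=-4 y=3 heading=west
t=2 straight(3) ⇒ x=-7 y=3 heading=west
t=3 arc(left, 2) ⇒ x=-9 y=1 heading=south
all 125 alternatives checked — unique.

arc(left, 2), straight(3), arc(left, 2)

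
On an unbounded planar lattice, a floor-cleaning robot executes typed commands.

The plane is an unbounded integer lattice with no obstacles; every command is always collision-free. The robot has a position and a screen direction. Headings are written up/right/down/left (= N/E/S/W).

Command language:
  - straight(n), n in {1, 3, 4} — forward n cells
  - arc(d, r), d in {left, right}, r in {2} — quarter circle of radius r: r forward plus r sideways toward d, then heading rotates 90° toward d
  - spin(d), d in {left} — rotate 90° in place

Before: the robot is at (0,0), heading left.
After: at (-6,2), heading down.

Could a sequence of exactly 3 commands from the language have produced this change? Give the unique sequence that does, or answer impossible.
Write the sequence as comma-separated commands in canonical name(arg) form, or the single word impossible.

key: position moved to (-6,2) AND the heading swung to S — translation plus rotation needed
from: at (0,0), heading left
step 1 (arc(right, 2)): at (-2,2), heading up
step 2 (arc(left, 2)): at (-4,4), heading left
step 3 (arc(left, 2)): at (-6,2), heading down
all 216 alternatives checked — unique.

arc(right, 2), arc(left, 2), arc(left, 2)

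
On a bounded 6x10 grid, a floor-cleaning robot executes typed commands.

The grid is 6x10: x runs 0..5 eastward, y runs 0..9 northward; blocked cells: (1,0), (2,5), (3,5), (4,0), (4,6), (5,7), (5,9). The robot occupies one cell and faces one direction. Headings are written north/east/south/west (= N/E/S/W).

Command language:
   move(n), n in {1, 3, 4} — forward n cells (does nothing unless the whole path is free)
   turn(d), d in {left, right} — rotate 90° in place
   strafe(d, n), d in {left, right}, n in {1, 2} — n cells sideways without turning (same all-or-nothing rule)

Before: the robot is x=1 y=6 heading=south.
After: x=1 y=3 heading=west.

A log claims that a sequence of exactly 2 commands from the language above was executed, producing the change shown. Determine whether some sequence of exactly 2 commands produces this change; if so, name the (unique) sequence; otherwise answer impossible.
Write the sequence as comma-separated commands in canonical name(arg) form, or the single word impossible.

key: running turn(right) before move(3) would end elsewhere — order is forced
from: x=1 y=6 heading=south
[1] after move(3): x=1 y=3 heading=south
[2] after turn(right): x=1 y=3 heading=west
uniquely the one of 81 2-step routes that fits.

move(3), turn(right)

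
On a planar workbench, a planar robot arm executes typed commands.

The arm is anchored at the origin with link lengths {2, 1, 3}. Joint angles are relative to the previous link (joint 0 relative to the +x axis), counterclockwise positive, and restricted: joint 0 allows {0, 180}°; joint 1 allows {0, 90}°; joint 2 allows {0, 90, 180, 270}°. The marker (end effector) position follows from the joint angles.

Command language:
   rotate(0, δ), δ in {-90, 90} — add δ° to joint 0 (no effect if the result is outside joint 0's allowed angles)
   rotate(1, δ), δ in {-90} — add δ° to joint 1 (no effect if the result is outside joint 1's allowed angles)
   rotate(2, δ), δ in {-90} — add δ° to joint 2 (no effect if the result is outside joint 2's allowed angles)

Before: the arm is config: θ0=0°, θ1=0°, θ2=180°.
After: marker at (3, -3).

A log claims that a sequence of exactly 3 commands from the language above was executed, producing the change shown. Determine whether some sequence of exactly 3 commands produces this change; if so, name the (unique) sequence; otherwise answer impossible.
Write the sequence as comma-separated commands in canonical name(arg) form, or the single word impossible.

rotate(2, -90), rotate(2, -90), rotate(2, -90)

start: config: θ0=0°, θ1=0°, θ2=180°
[1] after rotate(2, -90): config: θ0=0°, θ1=0°, θ2=90°
[2] after rotate(2, -90): config: θ0=0°, θ1=0°, θ2=0°
[3] after rotate(2, -90): config: θ0=0°, θ1=0°, θ2=270°
all 64 alternatives checked — unique.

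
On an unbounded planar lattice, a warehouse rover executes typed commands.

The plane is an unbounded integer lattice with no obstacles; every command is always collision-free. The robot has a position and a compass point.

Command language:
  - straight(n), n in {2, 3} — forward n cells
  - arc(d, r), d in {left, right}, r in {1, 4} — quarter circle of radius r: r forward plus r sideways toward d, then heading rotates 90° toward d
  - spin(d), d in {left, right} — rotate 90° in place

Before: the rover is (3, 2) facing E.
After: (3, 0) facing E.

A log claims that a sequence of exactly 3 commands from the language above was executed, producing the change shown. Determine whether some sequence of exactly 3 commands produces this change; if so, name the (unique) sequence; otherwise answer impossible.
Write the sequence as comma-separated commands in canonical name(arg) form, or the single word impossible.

spin(right), straight(2), spin(left)

key: order matters: swapping spin(right) and spin(left) lands elsewhere
begin: (3, 2) facing E
1. spin(right) → (3, 2) facing S
2. straight(2) → (3, 0) facing S
3. spin(left) → (3, 0) facing E
all 512 alternatives checked — unique.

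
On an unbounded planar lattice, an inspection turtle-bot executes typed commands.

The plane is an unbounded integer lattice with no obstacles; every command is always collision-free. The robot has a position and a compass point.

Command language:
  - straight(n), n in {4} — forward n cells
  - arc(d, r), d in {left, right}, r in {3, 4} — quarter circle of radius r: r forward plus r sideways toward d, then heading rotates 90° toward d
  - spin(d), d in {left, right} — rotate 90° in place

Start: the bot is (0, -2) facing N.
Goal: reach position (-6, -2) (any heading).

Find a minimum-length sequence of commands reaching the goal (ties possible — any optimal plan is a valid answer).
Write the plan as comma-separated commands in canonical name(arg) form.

from: (0, -2) facing N
[1] after arc(left, 3): (-3, 1) facing W
[2] after arc(left, 3): (-6, -2) facing S
nothing shorter than 2 reaches the goal.

arc(left, 3), arc(left, 3)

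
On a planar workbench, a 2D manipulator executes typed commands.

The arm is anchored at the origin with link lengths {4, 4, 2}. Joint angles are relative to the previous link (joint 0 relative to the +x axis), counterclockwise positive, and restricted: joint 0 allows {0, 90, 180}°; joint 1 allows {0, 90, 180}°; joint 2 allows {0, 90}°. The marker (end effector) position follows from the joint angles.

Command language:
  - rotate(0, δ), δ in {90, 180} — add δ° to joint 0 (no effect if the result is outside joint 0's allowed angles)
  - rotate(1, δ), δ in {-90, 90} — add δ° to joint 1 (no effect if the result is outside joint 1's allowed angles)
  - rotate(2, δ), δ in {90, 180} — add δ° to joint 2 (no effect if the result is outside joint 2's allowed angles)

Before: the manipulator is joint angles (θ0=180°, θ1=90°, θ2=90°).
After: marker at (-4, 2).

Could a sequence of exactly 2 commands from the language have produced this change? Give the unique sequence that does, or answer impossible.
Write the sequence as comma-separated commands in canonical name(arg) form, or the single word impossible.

rotate(0, 180), rotate(0, 90)

key: order matters: swapping rotate(0, 180) and rotate(0, 90) lands elsewhere
t0: joint angles (θ0=180°, θ1=90°, θ2=90°)
step 1 (rotate(0, 180)): joint angles (θ0=0°, θ1=90°, θ2=90°)
step 2 (rotate(0, 90)): joint angles (θ0=90°, θ1=90°, θ2=90°)
no rival 2-sequence matches.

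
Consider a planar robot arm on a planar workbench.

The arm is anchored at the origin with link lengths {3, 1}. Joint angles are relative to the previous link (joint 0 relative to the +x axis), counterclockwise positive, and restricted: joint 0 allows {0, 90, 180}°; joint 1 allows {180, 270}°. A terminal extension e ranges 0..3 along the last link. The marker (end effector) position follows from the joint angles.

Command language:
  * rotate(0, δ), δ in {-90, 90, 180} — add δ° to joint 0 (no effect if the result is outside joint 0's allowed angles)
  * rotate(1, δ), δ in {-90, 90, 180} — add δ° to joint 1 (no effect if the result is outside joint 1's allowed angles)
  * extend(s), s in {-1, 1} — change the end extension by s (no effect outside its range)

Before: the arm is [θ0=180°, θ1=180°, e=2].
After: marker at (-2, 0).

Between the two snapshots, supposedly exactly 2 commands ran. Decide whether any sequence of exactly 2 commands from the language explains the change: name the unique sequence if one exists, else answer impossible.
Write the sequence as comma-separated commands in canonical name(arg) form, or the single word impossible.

t0: [θ0=180°, θ1=180°, e=2]
1. extend(-1) → [θ0=180°, θ1=180°, e=1]
2. extend(-1) → [θ0=180°, θ1=180°, e=0]
no rival 2-sequence matches.

extend(-1), extend(-1)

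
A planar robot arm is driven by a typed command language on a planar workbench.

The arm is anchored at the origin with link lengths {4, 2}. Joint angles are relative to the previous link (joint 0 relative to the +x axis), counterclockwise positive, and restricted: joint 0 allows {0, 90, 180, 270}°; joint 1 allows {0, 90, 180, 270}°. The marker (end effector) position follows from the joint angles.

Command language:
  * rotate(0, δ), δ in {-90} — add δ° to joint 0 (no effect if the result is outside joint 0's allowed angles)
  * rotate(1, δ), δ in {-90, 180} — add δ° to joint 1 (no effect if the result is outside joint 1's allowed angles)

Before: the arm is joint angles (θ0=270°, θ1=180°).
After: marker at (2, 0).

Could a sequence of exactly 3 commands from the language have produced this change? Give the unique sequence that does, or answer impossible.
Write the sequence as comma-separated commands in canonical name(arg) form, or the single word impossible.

rotate(0, -90), rotate(0, -90), rotate(0, -90)

initial: joint angles (θ0=270°, θ1=180°)
1. rotate(0, -90) → joint angles (θ0=180°, θ1=180°)
2. rotate(0, -90) → joint angles (θ0=90°, θ1=180°)
3. rotate(0, -90) → joint angles (θ0=0°, θ1=180°)
no other 3-command option fits: unique.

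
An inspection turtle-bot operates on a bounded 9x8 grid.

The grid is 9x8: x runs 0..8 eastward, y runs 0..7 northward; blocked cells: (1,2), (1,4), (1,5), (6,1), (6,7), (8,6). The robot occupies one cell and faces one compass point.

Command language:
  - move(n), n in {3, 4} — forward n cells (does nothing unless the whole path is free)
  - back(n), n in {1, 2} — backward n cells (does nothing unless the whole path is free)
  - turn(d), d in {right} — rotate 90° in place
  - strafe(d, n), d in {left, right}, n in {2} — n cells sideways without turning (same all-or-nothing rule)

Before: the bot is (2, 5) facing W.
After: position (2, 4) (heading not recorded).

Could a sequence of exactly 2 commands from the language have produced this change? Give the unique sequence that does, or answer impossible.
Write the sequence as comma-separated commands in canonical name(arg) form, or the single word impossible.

key: order matters: swapping turn(right) and back(1) lands elsewhere
start: (2, 5) facing W
[1] after turn(right): (2, 5) facing N
[2] after back(1): (2, 4) facing N
no rival 2-sequence matches.

turn(right), back(1)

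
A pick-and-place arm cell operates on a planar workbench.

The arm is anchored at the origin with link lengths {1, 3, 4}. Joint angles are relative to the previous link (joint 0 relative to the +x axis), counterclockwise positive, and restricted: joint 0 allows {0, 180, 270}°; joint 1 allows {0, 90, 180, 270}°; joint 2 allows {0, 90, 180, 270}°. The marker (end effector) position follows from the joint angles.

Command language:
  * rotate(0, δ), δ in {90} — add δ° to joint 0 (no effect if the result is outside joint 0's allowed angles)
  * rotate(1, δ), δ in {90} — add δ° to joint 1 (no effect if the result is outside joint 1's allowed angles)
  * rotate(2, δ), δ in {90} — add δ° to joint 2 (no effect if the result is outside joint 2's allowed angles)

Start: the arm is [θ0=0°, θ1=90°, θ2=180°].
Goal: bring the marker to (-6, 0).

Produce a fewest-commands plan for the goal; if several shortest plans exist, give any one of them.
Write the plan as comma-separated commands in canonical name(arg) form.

rotate(1, 90), rotate(2, 90), rotate(2, 90)

from: [θ0=0°, θ1=90°, θ2=180°]
1. rotate(1, 90) → [θ0=0°, θ1=180°, θ2=180°]
2. rotate(2, 90) → [θ0=0°, θ1=180°, θ2=270°]
3. rotate(2, 90) → [θ0=0°, θ1=180°, θ2=0°]
minimal: 3 command(s), checked below 3.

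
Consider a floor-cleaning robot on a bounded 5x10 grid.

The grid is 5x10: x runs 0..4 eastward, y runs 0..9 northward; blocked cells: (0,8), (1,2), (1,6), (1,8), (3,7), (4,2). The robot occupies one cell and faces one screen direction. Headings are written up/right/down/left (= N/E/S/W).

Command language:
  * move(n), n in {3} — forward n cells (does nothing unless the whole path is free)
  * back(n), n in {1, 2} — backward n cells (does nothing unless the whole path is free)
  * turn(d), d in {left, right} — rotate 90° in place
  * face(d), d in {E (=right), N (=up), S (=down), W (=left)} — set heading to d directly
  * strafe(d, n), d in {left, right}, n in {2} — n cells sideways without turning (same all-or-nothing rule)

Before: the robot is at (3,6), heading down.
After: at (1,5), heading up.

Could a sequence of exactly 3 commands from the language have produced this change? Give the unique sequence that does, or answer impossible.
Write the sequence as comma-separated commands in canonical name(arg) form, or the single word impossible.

key: cell and facing (now N) both changed — the 3 commands mix motion and turning
from: at (3,6), heading down
t=1 face(N) ⇒ at (3,6), heading up
t=2 back(1) ⇒ at (3,5), heading up
t=3 strafe(left, 2) ⇒ at (1,5), heading up
all 1331 alternatives checked — unique.

face(N), back(1), strafe(left, 2)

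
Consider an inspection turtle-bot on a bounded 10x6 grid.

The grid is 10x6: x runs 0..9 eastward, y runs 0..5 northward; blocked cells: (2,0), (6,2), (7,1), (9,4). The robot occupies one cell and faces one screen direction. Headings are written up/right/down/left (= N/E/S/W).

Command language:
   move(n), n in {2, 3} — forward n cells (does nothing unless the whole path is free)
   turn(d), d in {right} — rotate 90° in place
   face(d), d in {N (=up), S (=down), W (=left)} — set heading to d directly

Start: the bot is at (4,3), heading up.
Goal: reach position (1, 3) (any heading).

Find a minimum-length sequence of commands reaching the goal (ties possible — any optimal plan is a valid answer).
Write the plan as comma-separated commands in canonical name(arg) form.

face(W), move(3)

begin: at (4,3), heading up
t=1 face(W) ⇒ at (4,3), heading left
t=2 move(3) ⇒ at (1,3), heading left
shorter routes all fall short; 2 is best.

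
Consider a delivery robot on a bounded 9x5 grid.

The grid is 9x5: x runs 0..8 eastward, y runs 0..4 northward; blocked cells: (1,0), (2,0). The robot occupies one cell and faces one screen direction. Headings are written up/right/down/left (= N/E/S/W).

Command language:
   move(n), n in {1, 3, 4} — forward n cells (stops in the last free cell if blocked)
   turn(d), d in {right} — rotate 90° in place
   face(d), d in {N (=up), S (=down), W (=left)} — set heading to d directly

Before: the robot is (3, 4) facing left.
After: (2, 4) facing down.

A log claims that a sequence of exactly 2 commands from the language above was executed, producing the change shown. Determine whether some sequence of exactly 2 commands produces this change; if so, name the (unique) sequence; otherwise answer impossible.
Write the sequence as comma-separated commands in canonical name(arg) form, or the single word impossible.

move(1), face(S)

key: cell and facing (now S) both changed — the 2 commands mix motion and turning
start: (3, 4) facing left
1. move(1) → (2, 4) facing left
2. face(S) → (2, 4) facing down
no rival 2-sequence matches.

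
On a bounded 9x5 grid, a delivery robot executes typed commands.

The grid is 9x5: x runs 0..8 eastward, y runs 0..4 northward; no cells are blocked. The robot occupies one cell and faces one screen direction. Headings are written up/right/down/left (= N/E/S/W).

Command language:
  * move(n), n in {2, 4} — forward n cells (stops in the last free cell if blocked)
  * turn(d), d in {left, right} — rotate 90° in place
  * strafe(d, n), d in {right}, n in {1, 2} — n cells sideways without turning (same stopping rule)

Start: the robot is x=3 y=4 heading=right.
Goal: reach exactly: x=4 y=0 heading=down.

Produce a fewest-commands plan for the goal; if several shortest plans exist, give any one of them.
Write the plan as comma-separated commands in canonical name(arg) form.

move(2), turn(right), strafe(right, 1), move(4)

initial: x=3 y=4 heading=right
1. move(2) → x=5 y=4 heading=right
2. turn(right) → x=5 y=4 heading=down
3. strafe(right, 1) → x=4 y=4 heading=down
4. move(4) → x=4 y=0 heading=down
nothing shorter than 4 reaches the goal.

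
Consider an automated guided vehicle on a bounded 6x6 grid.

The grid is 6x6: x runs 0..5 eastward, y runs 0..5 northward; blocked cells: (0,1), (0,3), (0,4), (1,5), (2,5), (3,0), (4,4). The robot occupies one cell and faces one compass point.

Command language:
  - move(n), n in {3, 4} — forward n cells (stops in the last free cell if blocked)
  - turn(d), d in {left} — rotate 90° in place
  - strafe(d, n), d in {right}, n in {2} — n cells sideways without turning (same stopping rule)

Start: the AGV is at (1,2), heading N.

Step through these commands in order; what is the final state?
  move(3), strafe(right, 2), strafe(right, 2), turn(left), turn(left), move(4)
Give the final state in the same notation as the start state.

at (3,1), heading S

t0: at (1,2), heading N
1. move(3) → at (1,4), heading N
2. strafe(right, 2) → at (3,4), heading N
3. strafe(right, 2) → at (3,4), heading N
4. turn(left) → at (3,4), heading W
5. turn(left) → at (3,4), heading S
6. move(4) → at (3,1), heading S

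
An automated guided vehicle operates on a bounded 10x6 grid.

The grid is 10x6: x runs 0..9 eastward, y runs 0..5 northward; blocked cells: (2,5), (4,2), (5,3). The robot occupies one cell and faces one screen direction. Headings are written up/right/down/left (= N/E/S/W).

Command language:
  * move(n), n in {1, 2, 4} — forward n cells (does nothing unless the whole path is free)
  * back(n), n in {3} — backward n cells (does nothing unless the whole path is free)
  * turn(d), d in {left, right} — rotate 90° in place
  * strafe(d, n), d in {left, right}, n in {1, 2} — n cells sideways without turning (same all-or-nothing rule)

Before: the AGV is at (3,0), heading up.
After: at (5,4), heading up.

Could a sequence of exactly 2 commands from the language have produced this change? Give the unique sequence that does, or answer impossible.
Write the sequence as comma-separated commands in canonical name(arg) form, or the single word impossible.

move(4), strafe(right, 2)

key: order matters: swapping move(4) and strafe(right, 2) lands elsewhere
t0: at (3,0), heading up
1. move(4) → at (3,4), heading up
2. strafe(right, 2) → at (5,4), heading up
no other 2-command option fits: unique.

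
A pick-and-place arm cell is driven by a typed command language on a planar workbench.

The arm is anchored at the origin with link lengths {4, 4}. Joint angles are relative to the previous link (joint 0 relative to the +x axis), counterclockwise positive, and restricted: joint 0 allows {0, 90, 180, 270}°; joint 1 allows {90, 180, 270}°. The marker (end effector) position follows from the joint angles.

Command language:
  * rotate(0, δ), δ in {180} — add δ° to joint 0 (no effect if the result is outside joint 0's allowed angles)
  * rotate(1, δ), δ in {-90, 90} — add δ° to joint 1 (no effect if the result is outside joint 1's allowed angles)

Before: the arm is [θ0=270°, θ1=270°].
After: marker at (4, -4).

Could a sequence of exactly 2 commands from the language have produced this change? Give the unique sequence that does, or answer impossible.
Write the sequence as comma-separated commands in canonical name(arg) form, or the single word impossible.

rotate(1, -90), rotate(1, -90)

initial: [θ0=270°, θ1=270°]
[1] after rotate(1, -90): [θ0=270°, θ1=180°]
[2] after rotate(1, -90): [θ0=270°, θ1=90°]
no other 2-command option fits: unique.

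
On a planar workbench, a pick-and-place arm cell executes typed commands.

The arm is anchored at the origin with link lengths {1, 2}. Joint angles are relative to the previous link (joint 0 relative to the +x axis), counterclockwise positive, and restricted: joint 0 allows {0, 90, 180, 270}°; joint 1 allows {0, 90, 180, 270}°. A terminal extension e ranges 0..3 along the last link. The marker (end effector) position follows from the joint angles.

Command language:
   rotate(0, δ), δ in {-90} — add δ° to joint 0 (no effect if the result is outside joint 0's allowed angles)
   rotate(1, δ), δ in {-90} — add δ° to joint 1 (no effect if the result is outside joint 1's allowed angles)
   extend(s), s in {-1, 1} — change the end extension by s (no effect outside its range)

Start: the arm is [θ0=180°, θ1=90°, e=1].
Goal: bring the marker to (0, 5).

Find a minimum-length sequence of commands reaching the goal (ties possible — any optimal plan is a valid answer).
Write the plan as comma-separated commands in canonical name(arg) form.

t0: [θ0=180°, θ1=90°, e=1]
1. rotate(1, -90) → [θ0=180°, θ1=0°, e=1]
2. extend(1) → [θ0=180°, θ1=0°, e=2]
3. rotate(0, -90) → [θ0=90°, θ1=0°, e=2]
nothing shorter than 3 reaches the goal.

rotate(1, -90), extend(1), rotate(0, -90)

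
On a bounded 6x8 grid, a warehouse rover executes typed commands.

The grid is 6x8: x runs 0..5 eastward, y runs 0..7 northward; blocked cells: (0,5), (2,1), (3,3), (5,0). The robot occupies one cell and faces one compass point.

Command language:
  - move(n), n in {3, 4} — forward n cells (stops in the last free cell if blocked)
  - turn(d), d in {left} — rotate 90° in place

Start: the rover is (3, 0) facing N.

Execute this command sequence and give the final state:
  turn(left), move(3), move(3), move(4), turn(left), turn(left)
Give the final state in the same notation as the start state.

(0, 0) facing E

begin: (3, 0) facing N
[1] after turn(left): (3, 0) facing W
[2] after move(3): (0, 0) facing W
[3] after move(3): (0, 0) facing W
[4] after move(4): (0, 0) facing W
[5] after turn(left): (0, 0) facing S
[6] after turn(left): (0, 0) facing E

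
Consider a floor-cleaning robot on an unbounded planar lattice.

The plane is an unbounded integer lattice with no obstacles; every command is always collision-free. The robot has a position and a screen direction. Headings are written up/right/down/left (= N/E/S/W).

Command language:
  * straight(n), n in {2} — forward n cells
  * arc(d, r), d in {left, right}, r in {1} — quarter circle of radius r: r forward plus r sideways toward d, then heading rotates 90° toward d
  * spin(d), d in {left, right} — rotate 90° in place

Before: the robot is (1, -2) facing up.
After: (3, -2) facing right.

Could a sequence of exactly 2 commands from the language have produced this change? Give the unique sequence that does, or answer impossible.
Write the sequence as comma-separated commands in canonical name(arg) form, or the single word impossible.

spin(right), straight(2)

key: cell and facing (now E) both changed — the 2 commands mix motion and turning
t0: (1, -2) facing up
1. spin(right) → (1, -2) facing right
2. straight(2) → (3, -2) facing right
all 25 alternatives checked — unique.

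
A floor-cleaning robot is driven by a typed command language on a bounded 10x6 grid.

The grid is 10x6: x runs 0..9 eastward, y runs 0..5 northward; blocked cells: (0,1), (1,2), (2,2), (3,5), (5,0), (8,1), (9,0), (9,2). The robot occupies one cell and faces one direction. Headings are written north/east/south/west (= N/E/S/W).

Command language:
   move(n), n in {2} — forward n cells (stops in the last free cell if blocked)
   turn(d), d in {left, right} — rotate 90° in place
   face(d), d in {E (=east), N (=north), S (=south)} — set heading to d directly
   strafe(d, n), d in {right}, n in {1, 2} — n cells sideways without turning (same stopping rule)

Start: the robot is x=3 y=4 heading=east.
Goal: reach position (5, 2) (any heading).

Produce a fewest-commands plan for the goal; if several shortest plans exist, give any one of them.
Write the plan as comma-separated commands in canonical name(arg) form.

from: x=3 y=4 heading=east
[1] after strafe(right, 2): x=3 y=2 heading=east
[2] after move(2): x=5 y=2 heading=east
shorter routes all fall short; 2 is best.

strafe(right, 2), move(2)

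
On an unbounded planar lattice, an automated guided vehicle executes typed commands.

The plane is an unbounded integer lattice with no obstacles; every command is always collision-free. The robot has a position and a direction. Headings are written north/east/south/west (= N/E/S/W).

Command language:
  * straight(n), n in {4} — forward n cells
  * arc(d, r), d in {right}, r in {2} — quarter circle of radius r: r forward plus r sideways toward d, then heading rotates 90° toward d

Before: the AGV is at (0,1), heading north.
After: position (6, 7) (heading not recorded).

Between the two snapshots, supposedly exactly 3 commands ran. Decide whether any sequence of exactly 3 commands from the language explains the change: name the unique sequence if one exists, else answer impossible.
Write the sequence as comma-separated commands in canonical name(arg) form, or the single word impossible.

straight(4), arc(right, 2), straight(4)

initial: at (0,1), heading north
1. straight(4) → at (0,5), heading north
2. arc(right, 2) → at (2,7), heading east
3. straight(4) → at (6,7), heading east
no other 3-command option fits: unique.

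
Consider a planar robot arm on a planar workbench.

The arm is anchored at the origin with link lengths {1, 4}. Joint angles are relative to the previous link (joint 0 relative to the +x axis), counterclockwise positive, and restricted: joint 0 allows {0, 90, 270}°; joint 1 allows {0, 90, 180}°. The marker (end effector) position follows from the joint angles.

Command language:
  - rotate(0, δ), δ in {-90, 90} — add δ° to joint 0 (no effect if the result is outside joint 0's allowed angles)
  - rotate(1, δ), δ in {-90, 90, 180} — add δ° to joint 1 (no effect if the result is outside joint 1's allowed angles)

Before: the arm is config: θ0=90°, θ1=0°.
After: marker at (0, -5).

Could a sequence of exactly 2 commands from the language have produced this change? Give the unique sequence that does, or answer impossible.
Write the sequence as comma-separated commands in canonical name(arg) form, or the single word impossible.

initial: config: θ0=90°, θ1=0°
t=1 rotate(0, -90) ⇒ config: θ0=0°, θ1=0°
t=2 rotate(0, -90) ⇒ config: θ0=270°, θ1=0°
no rival 2-sequence matches.

rotate(0, -90), rotate(0, -90)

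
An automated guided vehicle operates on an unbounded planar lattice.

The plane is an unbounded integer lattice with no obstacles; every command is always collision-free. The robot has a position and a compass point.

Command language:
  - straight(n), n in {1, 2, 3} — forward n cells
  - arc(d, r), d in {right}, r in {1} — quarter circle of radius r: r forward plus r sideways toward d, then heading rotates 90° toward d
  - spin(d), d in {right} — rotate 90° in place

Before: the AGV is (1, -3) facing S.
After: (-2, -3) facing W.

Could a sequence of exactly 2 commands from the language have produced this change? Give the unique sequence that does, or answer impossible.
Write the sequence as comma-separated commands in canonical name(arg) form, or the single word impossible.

spin(right), straight(3)

key: cell and facing (now W) both changed — the 2 commands mix motion and turning
t0: (1, -3) facing S
1. spin(right) → (1, -3) facing W
2. straight(3) → (-2, -3) facing W
all 25 alternatives checked — unique.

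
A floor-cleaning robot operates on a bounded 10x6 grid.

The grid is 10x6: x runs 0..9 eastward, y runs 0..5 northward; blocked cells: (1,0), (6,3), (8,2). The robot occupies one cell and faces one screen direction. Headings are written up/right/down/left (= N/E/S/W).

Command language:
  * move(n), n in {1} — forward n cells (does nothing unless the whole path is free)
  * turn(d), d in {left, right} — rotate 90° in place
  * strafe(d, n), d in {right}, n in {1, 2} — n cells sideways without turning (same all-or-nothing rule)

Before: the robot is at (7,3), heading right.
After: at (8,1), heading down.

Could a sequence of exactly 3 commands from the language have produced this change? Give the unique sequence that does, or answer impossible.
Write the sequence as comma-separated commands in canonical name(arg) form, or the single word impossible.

key: running turn(right) before strafe(right, 2) would end elsewhere — order is forced
from: at (7,3), heading right
step 1 (strafe(right, 2)): at (7,1), heading right
step 2 (move(1)): at (8,1), heading right
step 3 (turn(right)): at (8,1), heading down
all 125 alternatives checked — unique.

strafe(right, 2), move(1), turn(right)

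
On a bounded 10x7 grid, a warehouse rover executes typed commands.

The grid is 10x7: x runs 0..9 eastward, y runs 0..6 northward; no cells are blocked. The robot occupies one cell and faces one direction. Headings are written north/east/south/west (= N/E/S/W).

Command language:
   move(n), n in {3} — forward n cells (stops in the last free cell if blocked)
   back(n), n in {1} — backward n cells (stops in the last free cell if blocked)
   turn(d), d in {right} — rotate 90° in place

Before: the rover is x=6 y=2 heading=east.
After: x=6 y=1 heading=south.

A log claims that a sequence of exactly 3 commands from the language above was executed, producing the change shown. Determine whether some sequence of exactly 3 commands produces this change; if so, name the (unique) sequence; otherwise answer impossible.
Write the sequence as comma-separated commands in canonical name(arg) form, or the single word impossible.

key: position moved to (6,1) AND the heading swung to S — translation plus rotation needed
begin: x=6 y=2 heading=east
t=1 turn(right) ⇒ x=6 y=2 heading=south
t=2 move(3) ⇒ x=6 y=0 heading=south
t=3 back(1) ⇒ x=6 y=1 heading=south
no other 3-command option fits: unique.

turn(right), move(3), back(1)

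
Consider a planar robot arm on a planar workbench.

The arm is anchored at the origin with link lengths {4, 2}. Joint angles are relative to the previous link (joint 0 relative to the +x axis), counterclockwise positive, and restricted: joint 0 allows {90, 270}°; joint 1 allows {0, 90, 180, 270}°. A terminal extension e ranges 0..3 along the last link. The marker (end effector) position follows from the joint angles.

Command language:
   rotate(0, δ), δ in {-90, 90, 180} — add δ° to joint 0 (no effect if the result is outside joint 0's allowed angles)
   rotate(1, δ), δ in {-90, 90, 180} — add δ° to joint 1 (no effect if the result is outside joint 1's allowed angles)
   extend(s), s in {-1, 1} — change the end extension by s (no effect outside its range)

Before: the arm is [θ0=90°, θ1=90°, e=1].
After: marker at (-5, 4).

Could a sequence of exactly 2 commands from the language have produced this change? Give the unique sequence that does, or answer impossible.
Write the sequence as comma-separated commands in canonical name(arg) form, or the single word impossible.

from: [θ0=90°, θ1=90°, e=1]
[1] after extend(1): [θ0=90°, θ1=90°, e=2]
[2] after extend(1): [θ0=90°, θ1=90°, e=3]
uniquely the one of 64 2-step routes that fits.

extend(1), extend(1)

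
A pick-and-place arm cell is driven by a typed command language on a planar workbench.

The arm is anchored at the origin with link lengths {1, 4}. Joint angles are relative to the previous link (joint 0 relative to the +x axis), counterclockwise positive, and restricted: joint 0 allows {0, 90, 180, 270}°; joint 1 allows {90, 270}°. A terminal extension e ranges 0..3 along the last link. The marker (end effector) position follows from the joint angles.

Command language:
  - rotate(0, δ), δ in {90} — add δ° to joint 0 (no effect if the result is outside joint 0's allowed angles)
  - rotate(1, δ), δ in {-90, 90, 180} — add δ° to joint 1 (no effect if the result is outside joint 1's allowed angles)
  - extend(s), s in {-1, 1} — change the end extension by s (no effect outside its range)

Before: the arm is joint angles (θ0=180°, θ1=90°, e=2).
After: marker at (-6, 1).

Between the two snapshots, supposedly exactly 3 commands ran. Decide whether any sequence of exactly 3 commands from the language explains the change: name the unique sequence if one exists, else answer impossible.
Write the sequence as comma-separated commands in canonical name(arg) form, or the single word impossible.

rotate(0, 90), rotate(0, 90), rotate(0, 90)

t0: joint angles (θ0=180°, θ1=90°, e=2)
step 1 (rotate(0, 90)): joint angles (θ0=270°, θ1=90°, e=2)
step 2 (rotate(0, 90)): joint angles (θ0=0°, θ1=90°, e=2)
step 3 (rotate(0, 90)): joint angles (θ0=90°, θ1=90°, e=2)
uniquely the one of 216 3-step routes that fits.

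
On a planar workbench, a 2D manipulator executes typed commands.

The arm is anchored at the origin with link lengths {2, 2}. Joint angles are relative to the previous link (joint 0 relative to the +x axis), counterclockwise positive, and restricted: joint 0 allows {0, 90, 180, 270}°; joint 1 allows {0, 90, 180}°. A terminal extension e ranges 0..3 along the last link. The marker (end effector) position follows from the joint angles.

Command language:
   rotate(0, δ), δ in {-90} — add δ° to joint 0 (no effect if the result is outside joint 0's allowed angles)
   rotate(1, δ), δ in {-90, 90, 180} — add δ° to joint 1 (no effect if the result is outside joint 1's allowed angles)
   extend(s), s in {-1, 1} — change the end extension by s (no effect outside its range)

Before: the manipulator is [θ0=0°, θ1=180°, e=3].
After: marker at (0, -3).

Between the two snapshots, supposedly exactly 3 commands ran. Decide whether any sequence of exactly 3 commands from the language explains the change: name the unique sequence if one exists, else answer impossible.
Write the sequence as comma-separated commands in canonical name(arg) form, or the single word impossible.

rotate(0, -90), rotate(0, -90), rotate(0, -90)

begin: [θ0=0°, θ1=180°, e=3]
step 1 (rotate(0, -90)): [θ0=270°, θ1=180°, e=3]
step 2 (rotate(0, -90)): [θ0=180°, θ1=180°, e=3]
step 3 (rotate(0, -90)): [θ0=90°, θ1=180°, e=3]
all 216 alternatives checked — unique.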